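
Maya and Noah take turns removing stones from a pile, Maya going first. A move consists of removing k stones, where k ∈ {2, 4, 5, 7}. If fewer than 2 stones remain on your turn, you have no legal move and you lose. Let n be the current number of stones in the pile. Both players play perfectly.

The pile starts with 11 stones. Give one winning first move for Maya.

Positions with no move are L. A position that does have a move is losing for the player to move precisely when every available move leads to a winning position for the opponent. Fill in the labels:
n=0: no move → L
n=1: no move → L
n=2: W (go to 0, an L position)
n=3: W (go to 1, an L position)
n=4: W (go to 0, an L position)
n=5: W (go to 1, an L position)
n=6: W (go to 1, an L position)
n=7: W (go to 0, an L position)
n=8: W (go to 1, an L position)
n=9: L (options 7(W), 5(W), 4(W), 2(W) are all W)
n=10: L (options 8(W), 6(W), 5(W), 3(W) are all W)
n=11: W (go to 9, an L position)
From 11, the L positions reachable in one move are: 9.

Remove 2, leaving 9.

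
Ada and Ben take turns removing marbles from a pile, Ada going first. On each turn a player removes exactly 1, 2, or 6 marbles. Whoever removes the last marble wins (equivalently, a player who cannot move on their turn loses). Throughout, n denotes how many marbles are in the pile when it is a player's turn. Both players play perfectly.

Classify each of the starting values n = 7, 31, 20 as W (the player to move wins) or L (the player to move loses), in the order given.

Use the standard recursion: the mover loses at a terminal position; elsewhere, the mover wins exactly when some move hands the opponent an L position.
n=0: no move → L
n=1: reaches L-position 0 → W
n=2: reaches L-position 0 → W
n=3: only reaches 2(W), 1(W), all W → L
n=4: reaches L-position 3 → W
n=5: reaches L-position 3 → W
n=6: reaches L-position 0 → W
n=7: only reaches 6(W), 5(W), 1(W), all W → L
n=8: reaches L-position 7 → W
n=9: reaches L-position 7 → W
n=10: only reaches 9(W), 8(W), 4(W), all W → L
n=11: reaches L-position 10 → W
n=12: reaches L-position 10 → W
n=13: reaches L-position 7 → W
n=14: only reaches 13(W), 12(W), 8(W), all W → L
n=15: reaches L-position 14 → W
n=16: reaches L-position 14 → W
n=17: only reaches 16(W), 15(W), 11(W), all W → L
n=18: reaches L-position 17 → W
n=19: reaches L-position 17 → W
n=20: reaches L-position 14 → W
n=21: only reaches 20(W), 19(W), 15(W), all W → L
n=22: reaches L-position 21 → W
n=23: reaches L-position 21 → W
n=24: only reaches 23(W), 22(W), 18(W), all W → L
n=25: reaches L-position 24 → W
n=26: reaches L-position 24 → W
n=27: reaches L-position 21 → W
n=28: only reaches 27(W), 26(W), 22(W), all W → L
n=29: reaches L-position 28 → W
n=30: reaches L-position 28 → W
n=31: only reaches 30(W), 29(W), 25(W), all W → L

7: L, 31: L, 20: W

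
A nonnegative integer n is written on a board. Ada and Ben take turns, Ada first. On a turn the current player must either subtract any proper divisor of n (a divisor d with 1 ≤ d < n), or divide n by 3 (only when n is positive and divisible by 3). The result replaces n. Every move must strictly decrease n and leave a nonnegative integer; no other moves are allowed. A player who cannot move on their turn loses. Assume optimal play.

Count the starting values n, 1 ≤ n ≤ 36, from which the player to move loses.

Work bottom-up. With no move the player to move loses. Otherwise the position is W if at least one move leads to an L position for the opponent, and L if every move leads to a W.
n=0: no move → L
n=1: no move → L
n=2: W (go to 1, an L position)
n=3: W (go to 1, an L position)
n=4: L (options 2(W), 3(W) are all W)
n=5: W (go to 4, an L position)
n=6: W (go to 4, an L position)
n=7: L (sole option 6(W) is W)
n=8: W (go to 4, an L position)
n=9: L (options 3(W), 6(W), 8(W) are all W)
n=10: W (go to 9, an L position)
n=11: L (sole option 10(W) is W)
n=12: W (go to 4, an L position)
n=13: L (sole option 12(W) is W)
n=14: W (go to 7, an L position)
n=15: L (options 5(W), 10(W), 12(W), 14(W) are all W)
n=16: W (go to 15, an L position)
n=17: L (sole option 16(W) is W)
n=18: W (go to 9, an L position)
n=19: L (sole option 18(W) is W)
n=20: W (go to 15, an L position)
n=21: W (go to 7, an L position)
n=22: W (go to 11, an L position)
n=23: L (sole option 22(W) is W)
n=24: W (go to 23, an L position)
n=25: L (options 20(W), 24(W) are all W)
n=26: W (go to 13, an L position)
n=27: W (go to 9, an L position)
n=28: L (options 14(W), 21(W), 24(W), 26(W), 27(W) are all W)
n=29: W (go to 28, an L position)
n=30: W (go to 15, an L position)
n=31: L (sole option 30(W) is W)
n=32: W (go to 28, an L position)
n=33: W (go to 11, an L position)
n=34: W (go to 17, an L position)
n=35: W (go to 28, an L position)
n=36: L (options 12(W), 18(W), 24(W), 27(W), 30(W), 32(W), 33(W), 34(W), 35(W) are all W)
L entries with 1 ≤ n ≤ 36 (n=0 is outside the asked range and is not counted): n = 1, 4, 7, 9, 11, 13, 15, 17, 19, 23, 25, 28, 31, 36; that makes 14.

14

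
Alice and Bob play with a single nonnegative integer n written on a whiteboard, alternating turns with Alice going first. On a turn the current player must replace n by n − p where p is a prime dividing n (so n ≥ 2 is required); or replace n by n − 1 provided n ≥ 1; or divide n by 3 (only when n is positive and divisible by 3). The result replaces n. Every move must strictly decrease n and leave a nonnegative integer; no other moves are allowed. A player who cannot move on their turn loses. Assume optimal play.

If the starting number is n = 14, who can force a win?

Bob wins.

Compute win/loss labels from the base case upward. A position with no move is L. Any other position is W if it can reach an L in one move, else L.
n=0: no move → L
n=1: W (go to 0, an L position)
n=2: W (go to 0, an L position)
n=3: W (go to 0, an L position)
n=4: L (options 2(W), 3(W) are all W)
n=5: W (go to 0, an L position)
n=6: W (go to 4, an L position)
n=7: W (go to 0, an L position)
n=8: L (options 6(W), 7(W) are all W)
n=9: W (go to 8, an L position)
n=10: W (go to 8, an L position)
n=11: W (go to 0, an L position)
n=12: W (go to 4, an L position)
n=13: W (go to 0, an L position)
n=14: L (options 7(W), 12(W), 13(W) are all W)
The starting position 14 is L: whatever Alice does, the opponent receives a W position.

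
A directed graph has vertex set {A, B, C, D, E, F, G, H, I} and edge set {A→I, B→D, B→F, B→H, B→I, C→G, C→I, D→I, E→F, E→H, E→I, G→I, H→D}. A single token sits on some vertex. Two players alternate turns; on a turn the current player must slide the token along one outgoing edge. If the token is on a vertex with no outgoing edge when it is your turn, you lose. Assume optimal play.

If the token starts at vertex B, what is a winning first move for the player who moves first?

Label each position W (a win for the player to move) or L (a loss). A position with no legal move is L; any other position is W exactly when some move reaches an L, and L when every move reaches a W.
Every edge goes from a vertex to one that appears earlier in the order F, I, D, H, A, E, B, G, C, so processing vertices in that order labels each vertex after all of its successors.
F: no outgoing edge → L
I: no outgoing edge → L
D: can move to I, which is L ⇒ W
H: the only move is to D(W), a W ⇒ L
A: can move to I, which is L ⇒ W
E: can move to H, which is L ⇒ W
B: can move to H, which is L ⇒ W
G: can move to I, which is L ⇒ W
C: can move to I, which is L ⇒ W
From B, the L positions reachable in one move are: H, I, F. Any move reaching one of these is winning.

Move to H.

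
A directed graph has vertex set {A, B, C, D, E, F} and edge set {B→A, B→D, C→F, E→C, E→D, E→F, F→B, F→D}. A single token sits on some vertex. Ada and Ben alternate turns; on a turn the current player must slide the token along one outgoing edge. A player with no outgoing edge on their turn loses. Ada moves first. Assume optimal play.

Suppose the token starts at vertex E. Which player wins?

Ada wins.

Classify positions by backward induction: terminal positions (no move available) are L. From any other position, the mover wins iff some move reaches an L.
Every edge goes from a vertex to one that appears earlier in the order D, A, B, F, C, E, so processing vertices in that order labels each vertex after all of its successors.
D: no outgoing edge → L
A: no outgoing edge → L
B: reaches L-position A → W
F: reaches L-position D → W
C: only reaches F(W), which is W → L
E: reaches L-position C → W
From E Ada can move to C, reaching an L position.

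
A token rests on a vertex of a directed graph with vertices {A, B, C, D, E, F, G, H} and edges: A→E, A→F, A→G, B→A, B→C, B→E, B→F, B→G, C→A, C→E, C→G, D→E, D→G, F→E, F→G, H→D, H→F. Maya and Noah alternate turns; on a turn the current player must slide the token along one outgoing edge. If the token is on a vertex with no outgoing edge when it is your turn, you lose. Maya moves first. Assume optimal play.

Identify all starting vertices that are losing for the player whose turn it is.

Label each position W (a win for the player to move) or L (a loss). A position with no legal move is L; any other position is W exactly when some move reaches an L, and L when every move reaches a W.
Every edge goes from a vertex to one that appears earlier in the order E, G, F, D, A, H, C, B, so processing vertices in that order labels each vertex after all of its successors.
E: no outgoing edge → L
G: no outgoing edge → L
F: W (go to G, an L position)
D: W (go to G, an L position)
A: W (go to G, an L position)
H: L (options D(W), F(W) are all W)
C: W (go to G, an L position)
B: W (go to G, an L position)
Reading off the rows marked L gives the requested list; there are 3 such vertices.

E, G, H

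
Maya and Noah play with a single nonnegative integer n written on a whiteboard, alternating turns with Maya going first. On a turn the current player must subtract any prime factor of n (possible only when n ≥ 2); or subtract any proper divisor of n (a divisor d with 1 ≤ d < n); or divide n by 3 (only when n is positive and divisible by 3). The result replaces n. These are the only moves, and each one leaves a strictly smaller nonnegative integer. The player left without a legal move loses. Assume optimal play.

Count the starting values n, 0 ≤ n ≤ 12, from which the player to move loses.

Build the W/L table. Terminal = L. A non-terminal position is W if it has a move to some L; otherwise it is L.
n=0: no move → L
n=1: no move → L
n=2: can move to 0, which is L ⇒ W
n=3: can move to 0, which is L ⇒ W
n=4: moves to 2(W), 3(W); every one is W ⇒ L
n=5: can move to 0, which is L ⇒ W
n=6: can move to 4, which is L ⇒ W
n=7: can move to 0, which is L ⇒ W
n=8: can move to 4, which is L ⇒ W
n=9: moves to 3(W), 6(W), 8(W); every one is W ⇒ L
n=10: can move to 9, which is L ⇒ W
n=11: can move to 0, which is L ⇒ W
n=12: can move to 4, which is L ⇒ W
L entries with 0 ≤ n ≤ 12: n = 0, 1, 4, 9; that makes 4.

4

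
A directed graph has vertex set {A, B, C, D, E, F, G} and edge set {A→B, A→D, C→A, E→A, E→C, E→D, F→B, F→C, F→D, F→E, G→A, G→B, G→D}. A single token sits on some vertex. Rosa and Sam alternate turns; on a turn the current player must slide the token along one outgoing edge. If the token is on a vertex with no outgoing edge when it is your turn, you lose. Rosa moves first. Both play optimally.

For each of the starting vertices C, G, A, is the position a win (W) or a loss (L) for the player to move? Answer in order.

Build the W/L table. Terminal = L. A non-terminal position is W if it has a move to some L; otherwise it is L.
Every edge goes from a vertex to one that appears earlier in the order D, B, A, G, C, E, F, so processing vertices in that order labels each vertex after all of its successors.
D: no outgoing edge → L
B: no outgoing edge → L
A: →B(L), so W
G: →B(L), so W
C: →A(W) only, which is W, so L
E: →C(L), so W
F: →C(L), so W

C: L, G: W, A: W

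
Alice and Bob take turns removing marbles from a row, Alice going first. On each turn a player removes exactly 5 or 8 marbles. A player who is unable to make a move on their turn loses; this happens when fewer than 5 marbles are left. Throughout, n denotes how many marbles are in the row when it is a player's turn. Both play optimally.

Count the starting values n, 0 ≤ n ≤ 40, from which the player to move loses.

17

Positions with no move are L. A position that does have a move is losing for the player to move precisely when every available move leads to a winning position for the opponent. Fill in the labels:
n=0: no move → L
n=1: no move → L
n=2: no move → L
n=3: no move → L
n=4: no move → L
n=5: W (go to 0, an L position)
n=6: W (go to 1, an L position)
n=7: W (go to 2, an L position)
n=8: W (go to 3, an L position)
n=9: W (go to 4, an L position)
n=10: W (go to 2, an L position)
n=11: W (go to 3, an L position)
n=12: W (go to 4, an L position)
n=13: L (options 8(W), 5(W) are all W)
n=14: L (options 9(W), 6(W) are all W)
n=15: L (options 10(W), 7(W) are all W)
n=16: L (options 11(W), 8(W) are all W)
n=17: L (options 12(W), 9(W) are all W)
n=18: W (go to 13, an L position)
n=19: W (go to 14, an L position)
n=20: W (go to 15, an L position)
n=21: W (go to 16, an L position)
n=22: W (go to 17, an L position)
n=23: W (go to 15, an L position)
n=24: W (go to 16, an L position)
n=25: W (go to 17, an L position)
n=26: L (options 21(W), 18(W) are all W)
n=27: L (options 22(W), 19(W) are all W)
n=28: L (options 23(W), 20(W) are all W)
n=29: L (options 24(W), 21(W) are all W)
n=30: L (options 25(W), 22(W) are all W)
n=31: W (go to 26, an L position)
n=32: W (go to 27, an L position)
n=33: W (go to 28, an L position)
n=34: W (go to 29, an L position)
n=35: W (go to 30, an L position)
n=36: W (go to 28, an L position)
n=37: W (go to 29, an L position)
n=38: W (go to 30, an L position)
n=39: L (options 34(W), 31(W) are all W)
n=40: L (options 35(W), 32(W) are all W)
L entries with 0 ≤ n ≤ 40: n = 0, 1, 2, 3, 4, 13, 14, 15, 16, 17, 26, 27, 28, 29, 30, 39, 40; that makes 17.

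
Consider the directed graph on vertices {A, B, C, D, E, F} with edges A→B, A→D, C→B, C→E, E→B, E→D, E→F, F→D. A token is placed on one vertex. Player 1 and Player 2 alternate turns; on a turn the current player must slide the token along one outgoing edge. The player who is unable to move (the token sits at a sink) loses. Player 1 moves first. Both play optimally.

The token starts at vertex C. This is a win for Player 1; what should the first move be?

Work bottom-up. With no move the player to move loses. Otherwise the position is W if at least one move leads to an L position for the opponent, and L if every move leads to a W.
Every edge goes from a vertex to one that appears earlier in the order D, B, F, E, C, A, so processing vertices in that order labels each vertex after all of its successors.
D: no outgoing edge → L
B: no outgoing edge → L
F: →D(L), so W
E: →B(L), so W
C: →B(L), so W
A: →B(L), so W
From C, the L positions reachable in one move are: B.

Move to B.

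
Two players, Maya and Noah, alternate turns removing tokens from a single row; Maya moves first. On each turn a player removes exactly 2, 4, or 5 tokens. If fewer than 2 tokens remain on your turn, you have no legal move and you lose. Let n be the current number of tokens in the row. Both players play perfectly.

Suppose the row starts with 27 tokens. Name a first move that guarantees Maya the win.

Remove 5, leaving 22.

Positions with no move are L. A position that does have a move is losing for the player to move precisely when every available move leads to a winning position for the opponent. Fill in the labels:
n=0: no move → L
n=1: no move → L
n=2: reaches L-position 0 → W
n=3: reaches L-position 1 → W
n=4: reaches L-position 0 → W
n=5: reaches L-position 1 → W
n=6: reaches L-position 1 → W
n=7: only reaches 5(W), 3(W), 2(W), all W → L
n=8: only reaches 6(W), 4(W), 3(W), all W → L
n=9: reaches L-position 7 → W
n=10: reaches L-position 8 → W
n=11: reaches L-position 7 → W
n=12: reaches L-position 8 → W
n=13: reaches L-position 8 → W
n=14: only reaches 12(W), 10(W), 9(W), all W → L
n=15: only reaches 13(W), 11(W), 10(W), all W → L
n=16: reaches L-position 14 → W
n=17: reaches L-position 15 → W
n=18: reaches L-position 14 → W
n=19: reaches L-position 15 → W
n=20: reaches L-position 15 → W
n=21: only reaches 19(W), 17(W), 16(W), all W → L
n=22: only reaches 20(W), 18(W), 17(W), all W → L
n=23: reaches L-position 21 → W
n=24: reaches L-position 22 → W
n=25: reaches L-position 21 → W
n=26: reaches L-position 22 → W
n=27: reaches L-position 22 → W
From 27, the L positions reachable in one move are: 22.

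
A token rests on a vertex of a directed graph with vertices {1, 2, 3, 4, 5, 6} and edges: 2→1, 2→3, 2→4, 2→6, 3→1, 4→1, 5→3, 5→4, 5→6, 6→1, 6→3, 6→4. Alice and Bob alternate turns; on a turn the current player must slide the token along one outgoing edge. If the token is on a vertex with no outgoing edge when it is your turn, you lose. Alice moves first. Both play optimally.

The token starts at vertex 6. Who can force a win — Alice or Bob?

Positions with no move are L. A position that does have a move is losing for the player to move precisely when every available move leads to a winning position for the opponent. Fill in the labels:
Every edge goes from a vertex to one that appears earlier in the order 1, 3, 4, 6, 5, 2, so processing vertices in that order labels each vertex after all of its successors.
1: no outgoing edge → L
3: reaches L-position 1 → W
4: reaches L-position 1 → W
6: reaches L-position 1 → W
5: only reaches 6(W), 4(W), 3(W), all W → L
2: reaches L-position 1 → W
From 6 Alice can move to 1, reaching an L position.

Alice wins.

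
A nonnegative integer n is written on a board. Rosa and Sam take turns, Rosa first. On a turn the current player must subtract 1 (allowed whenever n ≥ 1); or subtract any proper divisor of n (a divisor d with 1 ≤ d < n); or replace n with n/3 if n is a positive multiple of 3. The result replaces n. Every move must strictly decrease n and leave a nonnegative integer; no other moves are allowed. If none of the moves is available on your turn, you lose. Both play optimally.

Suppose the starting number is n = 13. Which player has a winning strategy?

Build the W/L table. Terminal = L. A non-terminal position is W if it has a move to some L; otherwise it is L.
n=0: no move → L
n=1: can move to 0, which is L ⇒ W
n=2: the only move is to 1(W), a W ⇒ L
n=3: can move to 2, which is L ⇒ W
n=4: can move to 2, which is L ⇒ W
n=5: the only move is to 4(W), a W ⇒ L
n=6: can move to 2, which is L ⇒ W
n=7: the only move is to 6(W), a W ⇒ L
n=8: can move to 7, which is L ⇒ W
n=9: moves to 3(W), 6(W), 8(W); every one is W ⇒ L
n=10: can move to 5, which is L ⇒ W
n=11: the only move is to 10(W), a W ⇒ L
n=12: can move to 9, which is L ⇒ W
n=13: the only move is to 12(W), a W ⇒ L
Every move from 13 reaches a W position, so the mover loses.

Sam wins.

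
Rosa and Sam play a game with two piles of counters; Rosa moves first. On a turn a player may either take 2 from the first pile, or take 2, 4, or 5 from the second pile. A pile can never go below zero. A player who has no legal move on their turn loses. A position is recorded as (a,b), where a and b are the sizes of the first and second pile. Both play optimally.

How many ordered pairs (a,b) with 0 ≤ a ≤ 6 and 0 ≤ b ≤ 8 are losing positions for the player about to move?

Compute win/loss labels from the base case upward. A position with no move is L. Any other position is W if it can reach an L in one move, else L.
Every move lowers a or b (never raises either), so fill the grid row by row in increasing a, and left to right within a row: each cell's successors are then already labelled.
      b=0  b=1  b=2  b=3  b=4  b=5  b=6  b=7  b=8
a=0:    L    L    W    W    W    W    W    L    L
a=1:    L    L    W    W    W    W    W    L    L
a=2:    W    W    L    L    W    W    W    W    W
a=3:    W    W    L    L    W    W    W    W    W
a=4:    L    L    W    W    W    W    W    L    L
a=5:    L    L    W    W    W    W    W    L    L
a=6:    W    W    L    L    W    W    W    W    W
Cells with no legal move (terminal, hence L): (0,0), (0,1), (1,0), (1,1).
The remaining L cells, each justified by listing all of its moves:
(0,7): only reaches (0,5)(W), (0,3)(W), (0,2)(W), all W → L
(0,8): only reaches (0,6)(W), (0,4)(W), (0,3)(W), all W → L
(1,7): only reaches (1,5)(W), (1,3)(W), (1,2)(W), all W → L
(1,8): only reaches (1,6)(W), (1,4)(W), (1,3)(W), all W → L
(2,2): only reaches (0,2)(W), (2,0)(W), all W → L
(2,3): only reaches (0,3)(W), (2,1)(W), all W → L
(3,2): only reaches (1,2)(W), (3,0)(W), all W → L
(3,3): only reaches (1,3)(W), (3,1)(W), all W → L
(4,0): only reaches (2,0)(W), which is W → L
(4,1): only reaches (2,1)(W), which is W → L
(4,7): only reaches (2,7)(W), (4,5)(W), (4,3)(W), (4,2)(W), all W → L
(4,8): only reaches (2,8)(W), (4,6)(W), (4,4)(W), (4,3)(W), all W → L
(5,0): only reaches (3,0)(W), which is W → L
(5,1): only reaches (3,1)(W), which is W → L
(5,7): only reaches (3,7)(W), (5,5)(W), (5,3)(W), (5,2)(W), all W → L
(5,8): only reaches (3,8)(W), (5,6)(W), (5,4)(W), (5,3)(W), all W → L
(6,2): only reaches (4,2)(W), (6,0)(W), all W → L
(6,3): only reaches (4,3)(W), (6,1)(W), all W → L
Every other cell has at least one move into one of the L cells above, so it is W.
L cells per row: a=0: 4, a=1: 4, a=2: 2, a=3: 2, a=4: 4, a=5: 4, a=6: 2; total 22.

22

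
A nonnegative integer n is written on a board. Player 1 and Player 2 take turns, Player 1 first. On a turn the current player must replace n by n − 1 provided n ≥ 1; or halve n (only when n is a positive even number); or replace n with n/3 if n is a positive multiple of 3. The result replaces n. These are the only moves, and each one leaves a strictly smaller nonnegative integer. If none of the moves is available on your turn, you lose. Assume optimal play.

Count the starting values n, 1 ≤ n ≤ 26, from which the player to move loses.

Compute win/loss labels from the base case upward. A position with no move is L. Any other position is W if it can reach an L in one move, else L.
n=0: no move → L
n=1: reaches L-position 0 → W
n=2: only reaches 1(W), which is W → L
n=3: reaches L-position 2 → W
n=4: reaches L-position 2 → W
n=5: only reaches 4(W), which is W → L
n=6: reaches L-position 2 → W
n=7: only reaches 6(W), which is W → L
n=8: reaches L-position 7 → W
n=9: only reaches 3(W), 8(W), all W → L
n=10: reaches L-position 5 → W
n=11: only reaches 10(W), which is W → L
n=12: reaches L-position 11 → W
n=13: only reaches 12(W), which is W → L
n=14: reaches L-position 7 → W
n=15: reaches L-position 5 → W
n=16: only reaches 8(W), 15(W), all W → L
n=17: reaches L-position 16 → W
n=18: reaches L-position 9 → W
n=19: only reaches 18(W), which is W → L
n=20: reaches L-position 19 → W
n=21: reaches L-position 7 → W
n=22: reaches L-position 11 → W
n=23: only reaches 22(W), which is W → L
n=24: reaches L-position 23 → W
n=25: only reaches 24(W), which is W → L
n=26: reaches L-position 13 → W
L entries with 1 ≤ n ≤ 26 (n=0 is outside the asked range and is not counted): n = 2, 5, 7, 9, 11, 13, 16, 19, 23, 25; that makes 10.

10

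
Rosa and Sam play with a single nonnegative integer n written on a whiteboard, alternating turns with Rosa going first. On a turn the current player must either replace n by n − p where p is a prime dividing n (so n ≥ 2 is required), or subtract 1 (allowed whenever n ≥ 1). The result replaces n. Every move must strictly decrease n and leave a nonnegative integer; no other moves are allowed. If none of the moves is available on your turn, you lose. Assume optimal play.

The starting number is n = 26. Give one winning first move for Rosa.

Move to 24.

Build the W/L table. Terminal = L. A non-terminal position is W if it has a move to some L; otherwise it is L.
n=0: no move → L
n=1: W (go to 0, an L position)
n=2: W (go to 0, an L position)
n=3: W (go to 0, an L position)
n=4: L (options 2(W), 3(W) are all W)
n=5: W (go to 0, an L position)
n=6: W (go to 4, an L position)
n=7: W (go to 0, an L position)
n=8: L (options 6(W), 7(W) are all W)
n=9: W (go to 8, an L position)
n=10: W (go to 8, an L position)
n=11: W (go to 0, an L position)
n=12: L (options 9(W), 10(W), 11(W) are all W)
n=13: W (go to 0, an L position)
n=14: W (go to 12, an L position)
n=15: W (go to 12, an L position)
n=16: L (options 14(W), 15(W) are all W)
n=17: W (go to 0, an L position)
n=18: W (go to 16, an L position)
n=19: W (go to 0, an L position)
n=20: L (options 15(W), 18(W), 19(W) are all W)
n=21: W (go to 20, an L position)
n=22: W (go to 20, an L position)
n=23: W (go to 0, an L position)
n=24: L (options 21(W), 22(W), 23(W) are all W)
n=25: W (go to 20, an L position)
n=26: W (go to 24, an L position)
From 26, the L positions reachable in one move are: 24.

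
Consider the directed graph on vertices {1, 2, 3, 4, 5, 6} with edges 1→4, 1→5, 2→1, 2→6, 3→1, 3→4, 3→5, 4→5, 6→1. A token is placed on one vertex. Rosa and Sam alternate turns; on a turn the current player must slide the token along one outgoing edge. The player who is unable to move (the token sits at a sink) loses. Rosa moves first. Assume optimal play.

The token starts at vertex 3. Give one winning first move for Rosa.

Move to 5.

Work bottom-up. With no move the player to move loses. Otherwise the position is W if at least one move leads to an L position for the opponent, and L if every move leads to a W.
Every edge goes from a vertex to one that appears earlier in the order 5, 4, 1, 6, 2, 3, so processing vertices in that order labels each vertex after all of its successors.
5: no outgoing edge → L
4: →5(L), so W
1: →5(L), so W
6: →1(W) only, which is W, so L
2: →6(L), so W
3: →5(L), so W
From 3, the L positions reachable in one move are: 5.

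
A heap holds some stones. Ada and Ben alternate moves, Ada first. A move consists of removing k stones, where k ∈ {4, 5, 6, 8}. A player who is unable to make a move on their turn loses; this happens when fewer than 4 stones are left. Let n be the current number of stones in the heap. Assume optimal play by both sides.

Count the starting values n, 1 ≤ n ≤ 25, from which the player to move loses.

Compute win/loss labels from the base case upward. A position with no move is L. Any other position is W if it can reach an L in one move, else L.
n=0: no move → L
n=1: no move → L
n=2: no move → L
n=3: no move → L
n=4: →0(L), so W
n=5: →1(L), so W
n=6: →2(L), so W
n=7: →3(L), so W
n=8: →3(L), so W
n=9: →3(L), so W
n=10: →2(L), so W
n=11: →3(L), so W
n=12: →8(W), 7(W), 6(W), 4(W) — all W, so L
n=13: →9(W), 8(W), 7(W), 5(W) — all W, so L
n=14: →10(W), 9(W), 8(W), 6(W) — all W, so L
n=15: →11(W), 10(W), 9(W), 7(W) — all W, so L
n=16: →12(L), so W
n=17: →13(L), so W
n=18: →14(L), so W
n=19: →15(L), so W
n=20: →15(L), so W
n=21: →15(L), so W
n=22: →14(L), so W
n=23: →15(L), so W
n=24: →20(W), 19(W), 18(W), 16(W) — all W, so L
n=25: →21(W), 20(W), 19(W), 17(W) — all W, so L
L entries with 1 ≤ n ≤ 25 (n=0 is outside the asked range and is not counted): n = 1, 2, 3, 12, 13, 14, 15, 24, 25; that makes 9.

9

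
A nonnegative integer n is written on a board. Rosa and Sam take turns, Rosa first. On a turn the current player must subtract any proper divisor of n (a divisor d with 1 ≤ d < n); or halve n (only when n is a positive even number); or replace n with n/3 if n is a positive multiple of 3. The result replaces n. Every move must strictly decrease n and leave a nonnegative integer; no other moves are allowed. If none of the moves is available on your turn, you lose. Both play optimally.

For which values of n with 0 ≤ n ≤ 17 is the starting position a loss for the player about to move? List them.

Build the W/L table. Terminal = L. A non-terminal position is W if it has a move to some L; otherwise it is L.
n=0: no move → L
n=1: no move → L
n=2: can move to 1, which is L ⇒ W
n=3: can move to 1, which is L ⇒ W
n=4: moves to 2(W), 3(W); every one is W ⇒ L
n=5: can move to 4, which is L ⇒ W
n=6: can move to 4, which is L ⇒ W
n=7: the only move is to 6(W), a W ⇒ L
n=8: can move to 4, which is L ⇒ W
n=9: moves to 3(W), 6(W), 8(W); every one is W ⇒ L
n=10: can move to 9, which is L ⇒ W
n=11: the only move is to 10(W), a W ⇒ L
n=12: can move to 4, which is L ⇒ W
n=13: the only move is to 12(W), a W ⇒ L
n=14: can move to 7, which is L ⇒ W
n=15: moves to 5(W), 10(W), 12(W), 14(W); every one is W ⇒ L
n=16: can move to 15, which is L ⇒ W
n=17: the only move is to 16(W), a W ⇒ L
Reading off the rows marked L gives the requested list; there are 9 such values of n.

0, 1, 4, 7, 9, 11, 13, 15, 17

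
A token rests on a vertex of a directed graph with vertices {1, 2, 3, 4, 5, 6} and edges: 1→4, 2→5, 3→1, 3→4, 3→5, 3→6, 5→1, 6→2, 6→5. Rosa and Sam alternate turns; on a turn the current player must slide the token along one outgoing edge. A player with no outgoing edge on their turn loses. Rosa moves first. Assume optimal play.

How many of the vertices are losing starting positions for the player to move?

2

Positions with no move are L. A position that does have a move is losing for the player to move precisely when every available move leads to a winning position for the opponent. Fill in the labels:
Every edge goes from a vertex to one that appears earlier in the order 4, 1, 5, 2, 6, 3, so processing vertices in that order labels each vertex after all of its successors.
4: no outgoing edge → L
1: W (go to 4, an L position)
5: L (sole option 1(W) is W)
2: W (go to 5, an L position)
6: W (go to 5, an L position)
3: W (go to 5, an L position)
The L vertices are 4, 5; that is 2 in all.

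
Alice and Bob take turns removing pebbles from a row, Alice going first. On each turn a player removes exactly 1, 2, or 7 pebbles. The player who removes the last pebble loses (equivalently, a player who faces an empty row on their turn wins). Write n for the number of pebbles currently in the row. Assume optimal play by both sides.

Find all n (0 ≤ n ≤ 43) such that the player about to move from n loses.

1, 4, 7, 10, 13, 16, 19, 22, 25, 28, 31, 34, 37, 40, 43

Build the W/L table. Terminal = W. A non-terminal position is W if it has a move to some L; otherwise it is L.
n=0: no move; the opponent has just taken the last pebble and therefore loses → W
n=1: L (sole option 0(W) is W)
n=2: W (go to 1, an L position)
n=3: W (go to 1, an L position)
n=4: L (options 3(W), 2(W) are all W)
n=5: W (go to 4, an L position)
n=6: W (go to 4, an L position)
n=7: L (options 6(W), 5(W), 0(W) are all W)
n=8: W (go to 7, an L position)
n=9: W (go to 7, an L position)
n=10: L (options 9(W), 8(W), 3(W) are all W)
n=11: W (go to 10, an L position)
n=12: W (go to 10, an L position)
n=13: L (options 12(W), 11(W), 6(W) are all W)
n=14: W (go to 13, an L position)
n=15: W (go to 13, an L position)
n=16: L (options 15(W), 14(W), 9(W) are all W)
n=17: W (go to 16, an L position)
n=18: W (go to 16, an L position)
n=19: L (options 18(W), 17(W), 12(W) are all W)
n=20: W (go to 19, an L position)
n=21: W (go to 19, an L position)
n=22: L (options 21(W), 20(W), 15(W) are all W)
n=23: W (go to 22, an L position)
n=24: W (go to 22, an L position)
n=25: L (options 24(W), 23(W), 18(W) are all W)
n=26: W (go to 25, an L position)
n=27: W (go to 25, an L position)
n=28: L (options 27(W), 26(W), 21(W) are all W)
n=29: W (go to 28, an L position)
n=30: W (go to 28, an L position)
n=31: L (options 30(W), 29(W), 24(W) are all W)
n=32: W (go to 31, an L position)
n=33: W (go to 31, an L position)
n=34: L (options 33(W), 32(W), 27(W) are all W)
n=35: W (go to 34, an L position)
n=36: W (go to 34, an L position)
n=37: L (options 36(W), 35(W), 30(W) are all W)
n=38: W (go to 37, an L position)
n=39: W (go to 37, an L position)
n=40: L (options 39(W), 38(W), 33(W) are all W)
n=41: W (go to 40, an L position)
n=42: W (go to 40, an L position)
n=43: L (options 42(W), 41(W), 36(W) are all W)
Reading off the rows marked L gives the requested list; there are 15 such values of n.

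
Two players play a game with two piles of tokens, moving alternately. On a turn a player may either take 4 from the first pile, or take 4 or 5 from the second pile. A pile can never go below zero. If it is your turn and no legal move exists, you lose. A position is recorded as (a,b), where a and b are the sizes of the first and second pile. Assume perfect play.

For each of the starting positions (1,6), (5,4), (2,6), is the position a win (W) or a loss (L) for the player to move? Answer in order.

(1,6): W, (5,4): L, (2,6): W

Build the W/L table. Terminal = L. A non-terminal position is W if it has a move to some L; otherwise it is L.
No move ever increases a pile, so every position that can arise here has a ≤ 5 and b ≤ 6; it is enough to label the cells with 0 ≤ a ≤ 5 and 0 ≤ b ≤ 6.
Every move lowers a or b (never raises either), so fill the grid row by row in increasing a, and left to right within a row: each cell's successors are then already labelled.
      b=0  b=1  b=2  b=3  b=4  b=5  b=6
a=0:    L    L    L    L    W    W    W
a=1:    L    L    L    L    W    W    W
a=2:    L    L    L    L    W    W    W
a=3:    L    L    L    L    W    W    W
a=4:    W    W    W    W    L    L    L
a=5:    W    W    W    W    L    L    L
Cells with no legal move (terminal, hence L): (0,0), (0,1), (0,2), (0,3), (1,0), (1,1), (1,2), (1,3), (2,0), (2,1), (2,2), (2,3), (3,0), (3,1), (3,2), (3,3).
The remaining L cells, each justified by listing all of its moves:
(4,4): L (options (0,4)(W), (4,0)(W) are all W)
(4,5): L (options (0,5)(W), (4,1)(W), (4,0)(W) are all W)
(4,6): L (options (0,6)(W), (4,2)(W), (4,1)(W) are all W)
(5,4): L (options (1,4)(W), (5,0)(W) are all W)
(5,5): L (options (1,5)(W), (5,1)(W), (5,0)(W) are all W)
(5,6): L (options (1,6)(W), (5,2)(W), (5,1)(W) are all W)
Every other cell has at least one move into one of the L cells above, so it is W.
(1,6): the move to (1,2) reaches an L cell, so W
(5,4): one of the L cells justified above, so L
(2,6): the move to (2,2) reaches an L cell, so W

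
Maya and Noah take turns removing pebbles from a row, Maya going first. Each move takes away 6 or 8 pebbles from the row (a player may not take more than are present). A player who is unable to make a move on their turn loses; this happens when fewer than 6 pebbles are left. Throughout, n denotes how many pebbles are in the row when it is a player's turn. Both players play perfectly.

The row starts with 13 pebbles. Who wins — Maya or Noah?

Maya wins.

Compute win/loss labels from the base case upward. A position with no move is L. Any other position is W if it can reach an L in one move, else L.
n=0: no move → L
n=1: no move → L
n=2: no move → L
n=3: no move → L
n=4: no move → L
n=5: no move → L
n=6: W (go to 0, an L position)
n=7: W (go to 1, an L position)
n=8: W (go to 2, an L position)
n=9: W (go to 3, an L position)
n=10: W (go to 4, an L position)
n=11: W (go to 5, an L position)
n=12: W (go to 4, an L position)
n=13: W (go to 5, an L position)
The starting position 13 is W: Maya should remove 8, leaving 5, handing over an L position.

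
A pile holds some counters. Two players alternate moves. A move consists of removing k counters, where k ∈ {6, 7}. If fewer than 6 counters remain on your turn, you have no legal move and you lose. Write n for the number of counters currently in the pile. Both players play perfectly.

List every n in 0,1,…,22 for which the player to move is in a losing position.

0, 1, 2, 3, 4, 5, 13, 14, 15, 16, 17, 18

Build the W/L table. Terminal = L. A non-terminal position is W if it has a move to some L; otherwise it is L.
n=0: no move → L
n=1: no move → L
n=2: no move → L
n=3: no move → L
n=4: no move → L
n=5: no move → L
n=6: reaches L-position 0 → W
n=7: reaches L-position 1 → W
n=8: reaches L-position 2 → W
n=9: reaches L-position 3 → W
n=10: reaches L-position 4 → W
n=11: reaches L-position 5 → W
n=12: reaches L-position 5 → W
n=13: only reaches 7(W), 6(W), all W → L
n=14: only reaches 8(W), 7(W), all W → L
n=15: only reaches 9(W), 8(W), all W → L
n=16: only reaches 10(W), 9(W), all W → L
n=17: only reaches 11(W), 10(W), all W → L
n=18: only reaches 12(W), 11(W), all W → L
n=19: reaches L-position 13 → W
n=20: reaches L-position 14 → W
n=21: reaches L-position 15 → W
n=22: reaches L-position 16 → W
The losing starting values of n are exactly the entries labelled L in this table (12 of them).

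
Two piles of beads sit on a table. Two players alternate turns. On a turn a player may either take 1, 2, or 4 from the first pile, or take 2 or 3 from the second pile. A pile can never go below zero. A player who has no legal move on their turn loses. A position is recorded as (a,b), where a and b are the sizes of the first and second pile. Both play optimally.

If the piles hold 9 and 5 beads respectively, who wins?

Build the W/L table. Terminal = L. A non-terminal position is W if it has a move to some L; otherwise it is L.
No move ever increases a pile, so every position that can arise here has a ≤ 9 and b ≤ 5; it is enough to label the cells with 0 ≤ a ≤ 9 and 0 ≤ b ≤ 5.
Every move lowers a or b (never raises either), so fill the grid row by row in increasing a, and left to right within a row: each cell's successors are then already labelled.
      b=0  b=1  b=2  b=3  b=4  b=5
a=0:    L    L    W    W    W    L
a=1:    W    W    L    L    W    W
a=2:    W    W    W    W    L    W
a=3:    L    L    W    W    W    L
a=4:    W    W    L    L    W    W
a=5:    W    W    W    W    L    W
a=6:    L    L    W    W    W    L
a=7:    W    W    L    L    W    W
a=8:    W    W    W    W    L    W
a=9:    L    L    W    W    W    L
Cells with no legal move (terminal, hence L): (0,0), (0,1).
The remaining L cells, each justified by listing all of its moves:
(0,5): L (options (0,3)(W), (0,2)(W) are all W)
(1,2): L (options (0,2)(W), (1,0)(W) are all W)
(1,3): L (options (0,3)(W), (1,1)(W), (1,0)(W) are all W)
(2,4): L (options (1,4)(W), (0,4)(W), (2,2)(W), (2,1)(W) are all W)
(3,0): L (options (2,0)(W), (1,0)(W) are all W)
(3,1): L (options (2,1)(W), (1,1)(W) are all W)
(3,5): L (options (2,5)(W), (1,5)(W), (3,3)(W), (3,2)(W) are all W)
(4,2): L (options (3,2)(W), (2,2)(W), (0,2)(W), (4,0)(W) are all W)
(4,3): L (options (3,3)(W), (2,3)(W), (0,3)(W), (4,1)(W), (4,0)(W) are all W)
(5,4): L (options (4,4)(W), (3,4)(W), (1,4)(W), (5,2)(W), (5,1)(W) are all W)
(6,0): L (options (5,0)(W), (4,0)(W), (2,0)(W) are all W)
(6,1): L (options (5,1)(W), (4,1)(W), (2,1)(W) are all W)
(6,5): L (options (5,5)(W), (4,5)(W), (2,5)(W), (6,3)(W), (6,2)(W) are all W)
(7,2): L (options (6,2)(W), (5,2)(W), (3,2)(W), (7,0)(W) are all W)
(7,3): L (options (6,3)(W), (5,3)(W), (3,3)(W), (7,1)(W), (7,0)(W) are all W)
(8,4): L (options (7,4)(W), (6,4)(W), (4,4)(W), (8,2)(W), (8,1)(W) are all W)
(9,0): L (options (8,0)(W), (7,0)(W), (5,0)(W) are all W)
(9,1): L (options (8,1)(W), (7,1)(W), (5,1)(W) are all W)
(9,5): L (options (8,5)(W), (7,5)(W), (5,5)(W), (9,3)(W), (9,2)(W) are all W)
Every other cell has at least one move into one of the L cells above, so it is W.
The starting position (9,5) is L: whatever the player to move does, the opponent receives a W position.

The second player wins.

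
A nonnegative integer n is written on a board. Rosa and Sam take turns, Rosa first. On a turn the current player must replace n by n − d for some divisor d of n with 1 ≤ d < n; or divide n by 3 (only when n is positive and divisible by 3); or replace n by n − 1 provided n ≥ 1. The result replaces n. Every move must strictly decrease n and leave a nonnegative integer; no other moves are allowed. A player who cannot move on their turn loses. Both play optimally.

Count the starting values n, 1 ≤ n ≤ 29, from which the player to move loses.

Build the W/L table. Terminal = L. A non-terminal position is W if it has a move to some L; otherwise it is L.
n=0: no move → L
n=1: W (go to 0, an L position)
n=2: L (sole option 1(W) is W)
n=3: W (go to 2, an L position)
n=4: W (go to 2, an L position)
n=5: L (sole option 4(W) is W)
n=6: W (go to 2, an L position)
n=7: L (sole option 6(W) is W)
n=8: W (go to 7, an L position)
n=9: L (options 3(W), 6(W), 8(W) are all W)
n=10: W (go to 5, an L position)
n=11: L (sole option 10(W) is W)
n=12: W (go to 9, an L position)
n=13: L (sole option 12(W) is W)
n=14: W (go to 7, an L position)
n=15: W (go to 5, an L position)
n=16: L (options 8(W), 12(W), 14(W), 15(W) are all W)
n=17: W (go to 16, an L position)
n=18: W (go to 9, an L position)
n=19: L (sole option 18(W) is W)
n=20: W (go to 16, an L position)
n=21: W (go to 7, an L position)
n=22: W (go to 11, an L position)
n=23: L (sole option 22(W) is W)
n=24: W (go to 16, an L position)
n=25: L (options 20(W), 24(W) are all W)
n=26: W (go to 13, an L position)
n=27: W (go to 9, an L position)
n=28: L (options 14(W), 21(W), 24(W), 26(W), 27(W) are all W)
n=29: W (go to 28, an L position)
L entries with 1 ≤ n ≤ 29 (n=0 is outside the asked range and is not counted): n = 2, 5, 7, 9, 11, 13, 16, 19, 23, 25, 28; that makes 11.

11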